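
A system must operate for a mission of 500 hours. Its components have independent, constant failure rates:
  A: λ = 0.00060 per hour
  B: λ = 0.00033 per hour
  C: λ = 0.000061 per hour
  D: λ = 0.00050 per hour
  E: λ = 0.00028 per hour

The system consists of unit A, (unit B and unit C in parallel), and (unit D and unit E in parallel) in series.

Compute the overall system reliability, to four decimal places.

0.7161

R(A) = exp(−0.00060 × 500) = 0.740818
R(B) = exp(−0.00033 × 500) = 0.847894
R(C) = exp(−0.000061 × 500) = 0.969960
R(D) = exp(−0.00050 × 500) = 0.778801
R(E) = exp(−0.00028 × 500) = 0.869358
Parallel (B and C): 1 − (1 − 0.847894)(1 − 0.969960) = 0.995431
Parallel (D and E): 1 − (1 − 0.778801)(1 − 0.869358) = 0.971102
Series (A, [0.995431], and [0.971102]): 0.740818 × 0.995431 × 0.971102 = 0.7161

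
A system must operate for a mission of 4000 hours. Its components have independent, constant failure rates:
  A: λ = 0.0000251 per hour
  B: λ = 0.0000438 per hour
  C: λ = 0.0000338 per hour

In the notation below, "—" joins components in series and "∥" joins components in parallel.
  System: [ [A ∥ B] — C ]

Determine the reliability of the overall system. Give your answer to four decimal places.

0.8601

R(A) = exp(−0.0000251 × 4000) = 0.904476
R(B) = exp(−0.0000438 × 4000) = 0.839289
R(C) = exp(−0.0000338 × 4000) = 0.873541
Parallel (A and B): 1 − (1 − 0.904476)(1 − 0.839289) = 0.984648
Series ([0.984648] and C): 0.984648 × 0.873541 = 0.8601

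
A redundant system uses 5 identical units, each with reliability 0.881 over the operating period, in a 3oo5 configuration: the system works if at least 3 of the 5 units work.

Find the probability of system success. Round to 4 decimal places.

0.9860

R = Σ_{i=3}^{5} C(5,i) p^i (1−p)^{5−i} with p = 0.881
C(5,3)·0.881^3·0.119^2 = 0.096833
C(5,4)·0.881^4·0.119^1 = 0.358443
C(5,5)·0.881^5·0.119^0 = 0.530737
Sum = 0.9860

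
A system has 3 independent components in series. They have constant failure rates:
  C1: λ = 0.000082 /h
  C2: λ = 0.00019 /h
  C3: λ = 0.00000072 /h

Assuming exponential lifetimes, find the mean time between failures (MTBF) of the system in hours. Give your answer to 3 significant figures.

3670

Series of exponential components: λ_sys = Σ λ_i
λ_sys = 0.000082 + 0.00019 + 0.00000072 = 2.7272e-04 /h
MTBF = 1 / λ_sys = 3670 h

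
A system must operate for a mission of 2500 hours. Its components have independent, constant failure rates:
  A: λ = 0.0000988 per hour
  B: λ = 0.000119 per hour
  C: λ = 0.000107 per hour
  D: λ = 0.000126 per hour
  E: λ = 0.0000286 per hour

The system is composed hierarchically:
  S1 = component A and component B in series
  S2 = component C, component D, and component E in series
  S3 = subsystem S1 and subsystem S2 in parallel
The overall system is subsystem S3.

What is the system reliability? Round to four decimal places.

R(A) = exp(−0.0000988 × 2500) = 0.781141
R(B) = exp(−0.000119 × 2500) = 0.742673
R(C) = exp(−0.000107 × 2500) = 0.765290
R(D) = exp(−0.000126 × 2500) = 0.729789
R(E) = exp(−0.0000286 × 2500) = 0.930996
Series (A and B): 0.781141 × 0.742673 = 0.580132
Series (C, D, and E): 0.765290 × 0.729789 × 0.930996 = 0.519961
Parallel ([0.580132] and [0.519961]): 1 − (1 − 0.580132)(1 − 0.519961) = 0.7984

0.7984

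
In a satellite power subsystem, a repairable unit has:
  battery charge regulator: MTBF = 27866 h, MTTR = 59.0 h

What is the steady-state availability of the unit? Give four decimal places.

0.9979

A(battery charge regulator) = MTBF/(MTBF+MTTR) = 27866/(27866+59.0) = 0.9979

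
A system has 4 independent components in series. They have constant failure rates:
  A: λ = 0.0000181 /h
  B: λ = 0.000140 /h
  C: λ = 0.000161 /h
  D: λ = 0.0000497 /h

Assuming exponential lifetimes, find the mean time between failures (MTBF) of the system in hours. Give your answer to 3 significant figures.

2710

Series of exponential components: λ_sys = Σ λ_i
λ_sys = 0.0000181 + 0.000140 + 0.000161 + 0.0000497 = 3.6880e-04 /h
MTBF = 1 / λ_sys = 2710 h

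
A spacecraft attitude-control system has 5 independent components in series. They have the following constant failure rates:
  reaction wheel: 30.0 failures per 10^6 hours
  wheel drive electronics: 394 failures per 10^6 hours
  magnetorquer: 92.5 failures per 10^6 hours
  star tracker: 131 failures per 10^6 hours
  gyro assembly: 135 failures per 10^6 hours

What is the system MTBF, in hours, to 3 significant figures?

1280

Series of exponential components: λ_sys = Σ λ_i
λ_sys = 0.0000300 + 0.000394 + 0.0000925 + 0.000131 + 0.000135 = 7.8250e-04 /h
MTBF = 1 / λ_sys = 1280 h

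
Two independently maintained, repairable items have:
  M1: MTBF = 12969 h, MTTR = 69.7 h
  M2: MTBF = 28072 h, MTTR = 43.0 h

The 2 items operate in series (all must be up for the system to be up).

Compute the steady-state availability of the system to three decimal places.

0.993

A(M1) = MTBF/(MTBF+MTTR) = 12969/(12969+69.7) = 0.994654
A(M2) = MTBF/(MTBF+MTTR) = 28072/(28072+43.0) = 0.998471
Series availability: 0.994654 × 0.998471 = 0.993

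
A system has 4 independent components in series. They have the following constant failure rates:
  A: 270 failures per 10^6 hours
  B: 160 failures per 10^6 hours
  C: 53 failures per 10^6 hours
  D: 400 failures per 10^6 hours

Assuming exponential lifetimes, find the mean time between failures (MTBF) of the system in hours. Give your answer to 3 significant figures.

Series of exponential components: λ_sys = Σ λ_i
λ_sys = 0.00027 + 0.00016 + 0.000053 + 0.00040 = 8.8300e-04 /h
MTBF = 1 / λ_sys = 1130 h

1130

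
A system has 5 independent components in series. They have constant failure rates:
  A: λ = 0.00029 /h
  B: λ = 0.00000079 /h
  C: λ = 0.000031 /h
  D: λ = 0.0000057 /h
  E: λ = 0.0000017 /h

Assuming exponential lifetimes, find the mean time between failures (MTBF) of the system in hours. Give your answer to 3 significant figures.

3040

Series of exponential components: λ_sys = Σ λ_i
λ_sys = 0.00029 + 0.00000079 + 0.000031 + 0.0000057 + 0.0000017 = 3.2919e-04 /h
MTBF = 1 / λ_sys = 3040 h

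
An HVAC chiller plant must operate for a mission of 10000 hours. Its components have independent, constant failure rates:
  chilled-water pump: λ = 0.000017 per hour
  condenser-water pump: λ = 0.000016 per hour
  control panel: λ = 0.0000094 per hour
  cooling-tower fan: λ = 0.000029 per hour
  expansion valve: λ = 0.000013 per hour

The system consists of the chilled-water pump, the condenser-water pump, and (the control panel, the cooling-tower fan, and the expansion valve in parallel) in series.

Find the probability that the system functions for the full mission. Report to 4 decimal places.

R(chilled-water pump) = exp(−0.000017 × 10000) = 0.843665
R(condenser-water pump) = exp(−0.000016 × 10000) = 0.852144
R(control panel) = exp(−0.0000094 × 10000) = 0.910283
R(cooling-tower fan) = exp(−0.000029 × 10000) = 0.748264
R(expansion valve) = exp(−0.000013 × 10000) = 0.878095
Parallel (control panel, cooling-tower fan, and expansion valve): 1 − (1 − 0.910283)(1 − 0.748264)(1 − 0.878095) = 0.997247
Series (chilled-water pump, condenser-water pump, and [0.997247]): 0.843665 × 0.852144 × 0.997247 = 0.7169

0.7169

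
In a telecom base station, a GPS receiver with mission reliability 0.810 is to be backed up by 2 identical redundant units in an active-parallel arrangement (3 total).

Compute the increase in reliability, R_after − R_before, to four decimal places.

R_before = 0.810
R_after = 1 − (1 − 0.810)^3 = 0.9931
ΔR = 0.9931 − 0.810 = 0.1831

0.1831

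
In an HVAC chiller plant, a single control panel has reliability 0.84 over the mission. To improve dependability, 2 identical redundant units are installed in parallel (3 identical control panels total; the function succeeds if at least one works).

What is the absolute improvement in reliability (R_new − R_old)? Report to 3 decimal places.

R_before = 0.84
R_after = 1 − (1 − 0.84)^3 = 0.996
ΔR = 0.996 − 0.84 = 0.156

0.156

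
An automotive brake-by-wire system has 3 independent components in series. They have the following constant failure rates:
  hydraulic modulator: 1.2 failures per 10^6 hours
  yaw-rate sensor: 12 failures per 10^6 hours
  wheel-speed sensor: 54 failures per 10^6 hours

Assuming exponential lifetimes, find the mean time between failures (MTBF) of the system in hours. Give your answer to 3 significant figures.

Series of exponential components: λ_sys = Σ λ_i
λ_sys = 0.0000012 + 0.000012 + 0.000054 = 6.7200e-05 /h
MTBF = 1 / λ_sys = 14900 h

14900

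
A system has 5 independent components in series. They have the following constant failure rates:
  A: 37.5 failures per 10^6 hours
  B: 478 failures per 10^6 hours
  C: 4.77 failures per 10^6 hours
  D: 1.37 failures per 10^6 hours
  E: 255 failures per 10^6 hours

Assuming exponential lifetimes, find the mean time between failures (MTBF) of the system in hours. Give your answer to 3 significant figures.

1290

Series of exponential components: λ_sys = Σ λ_i
λ_sys = 0.0000375 + 0.000478 + 0.00000477 + 0.00000137 + 0.000255 = 7.7664e-04 /h
MTBF = 1 / λ_sys = 1290 h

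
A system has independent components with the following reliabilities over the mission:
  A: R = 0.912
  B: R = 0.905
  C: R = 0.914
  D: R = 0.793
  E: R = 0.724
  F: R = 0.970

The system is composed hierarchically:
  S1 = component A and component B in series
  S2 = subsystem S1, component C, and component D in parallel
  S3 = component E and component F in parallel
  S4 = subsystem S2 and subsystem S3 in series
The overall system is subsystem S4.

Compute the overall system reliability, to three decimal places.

Series (A and B): 0.91200 × 0.90500 = 0.82536
Parallel ([0.82536], C, and D): 1 − (1 − 0.82536)(1 − 0.91400)(1 − 0.79300) = 0.99689
Parallel (E and F): 1 − (1 − 0.72400)(1 − 0.97000) = 0.99172
Series ([0.99689] and [0.99172]): 0.99689 × 0.99172 = 0.989

0.989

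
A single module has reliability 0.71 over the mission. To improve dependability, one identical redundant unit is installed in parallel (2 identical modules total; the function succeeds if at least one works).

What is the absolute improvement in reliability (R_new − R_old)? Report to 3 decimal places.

0.206

R_before = 0.71
R_after = 1 − (1 − 0.71)^2 = 0.916
ΔR = 0.916 − 0.71 = 0.206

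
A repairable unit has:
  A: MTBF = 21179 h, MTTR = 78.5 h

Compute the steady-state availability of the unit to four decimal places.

A(A) = MTBF/(MTBF+MTTR) = 21179/(21179+78.5) = 0.9963

0.9963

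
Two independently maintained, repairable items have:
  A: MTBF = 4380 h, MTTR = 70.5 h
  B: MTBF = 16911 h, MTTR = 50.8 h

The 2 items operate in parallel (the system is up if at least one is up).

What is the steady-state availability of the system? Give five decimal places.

0.99995

A(A) = MTBF/(MTBF+MTTR) = 4380/(4380+70.5) = 0.984159
A(B) = MTBF/(MTBF+MTTR) = 16911/(16911+50.8) = 0.997005
Parallel availability: 1 − (1 − 0.984159)(1 − 0.997005) = 0.99995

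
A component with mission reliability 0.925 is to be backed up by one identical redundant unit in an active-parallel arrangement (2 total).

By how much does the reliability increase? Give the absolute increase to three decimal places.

0.069

R_before = 0.925
R_after = 1 − (1 − 0.925)^2 = 0.994
ΔR = 0.994 − 0.925 = 0.069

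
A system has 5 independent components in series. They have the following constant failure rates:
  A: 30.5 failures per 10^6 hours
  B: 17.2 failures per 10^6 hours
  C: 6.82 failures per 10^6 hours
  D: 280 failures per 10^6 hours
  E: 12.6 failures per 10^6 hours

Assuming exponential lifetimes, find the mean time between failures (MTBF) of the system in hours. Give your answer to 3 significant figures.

Series of exponential components: λ_sys = Σ λ_i
λ_sys = 0.0000305 + 0.0000172 + 0.00000682 + 0.000280 + 0.0000126 = 3.4712e-04 /h
MTBF = 1 / λ_sys = 2880 h

2880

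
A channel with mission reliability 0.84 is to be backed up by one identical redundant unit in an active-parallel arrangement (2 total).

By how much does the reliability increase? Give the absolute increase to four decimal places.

R_before = 0.84
R_after = 1 − (1 − 0.84)^2 = 0.9744
ΔR = 0.9744 − 0.84 = 0.1344

0.1344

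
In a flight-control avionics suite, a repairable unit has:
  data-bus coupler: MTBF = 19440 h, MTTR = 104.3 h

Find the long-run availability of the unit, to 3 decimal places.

A(data-bus coupler) = MTBF/(MTBF+MTTR) = 19440/(19440+104.3) = 0.995

0.995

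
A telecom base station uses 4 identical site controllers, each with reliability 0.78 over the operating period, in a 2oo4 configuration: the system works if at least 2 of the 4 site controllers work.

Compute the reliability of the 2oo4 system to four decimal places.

R = Σ_{i=2}^{4} C(4,i) p^i (1−p)^{4−i} with p = 0.78
C(4,2)·0.78^2·0.22^2 = 0.176679
C(4,3)·0.78^3·0.22^1 = 0.417606
C(4,4)·0.78^4·0.22^0 = 0.370151
Sum = 0.9644

0.9644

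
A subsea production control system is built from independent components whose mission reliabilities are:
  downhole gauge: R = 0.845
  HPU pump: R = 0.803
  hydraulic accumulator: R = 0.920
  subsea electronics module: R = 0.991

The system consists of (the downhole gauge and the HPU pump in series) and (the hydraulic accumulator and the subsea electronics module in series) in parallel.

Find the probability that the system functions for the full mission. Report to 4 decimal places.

0.9716

Series (downhole gauge and HPU pump): 0.845000 × 0.803000 = 0.678535
Series (hydraulic accumulator and subsea electronics module): 0.920000 × 0.991000 = 0.911720
Parallel ([0.678535] and [0.911720]): 1 − (1 − 0.678535)(1 − 0.911720) = 0.9716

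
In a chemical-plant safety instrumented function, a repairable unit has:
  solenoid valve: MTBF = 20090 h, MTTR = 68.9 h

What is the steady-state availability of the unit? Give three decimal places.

A(solenoid valve) = MTBF/(MTBF+MTTR) = 20090/(20090+68.9) = 0.997

0.997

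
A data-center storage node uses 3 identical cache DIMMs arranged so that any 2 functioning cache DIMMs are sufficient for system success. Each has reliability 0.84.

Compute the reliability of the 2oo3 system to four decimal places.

R = Σ_{i=2}^{3} C(3,i) p^i (1−p)^{3−i} with p = 0.84
C(3,2)·0.84^2·0.16^1 = 0.338688
C(3,3)·0.84^3·0.16^0 = 0.592704
Sum = 0.9314

0.9314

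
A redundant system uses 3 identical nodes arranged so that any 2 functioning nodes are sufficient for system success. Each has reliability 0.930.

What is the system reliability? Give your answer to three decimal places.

R = Σ_{i=2}^{3} C(3,i) p^i (1−p)^{3−i} with p = 0.930
C(3,2)·0.930^2·0.070^1 = 0.18163
C(3,3)·0.930^3·0.070^0 = 0.80436
Sum = 0.986

0.986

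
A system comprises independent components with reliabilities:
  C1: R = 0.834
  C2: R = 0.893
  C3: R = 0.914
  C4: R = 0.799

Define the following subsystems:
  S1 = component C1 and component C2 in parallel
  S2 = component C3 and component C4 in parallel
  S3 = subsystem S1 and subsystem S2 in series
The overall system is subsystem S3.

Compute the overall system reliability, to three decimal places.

Parallel (C1 and C2): 1 − (1 − 0.83400)(1 − 0.89300) = 0.98224
Parallel (C3 and C4): 1 − (1 − 0.91400)(1 − 0.79900) = 0.98271
Series ([0.98224] and [0.98271]): 0.98224 × 0.98271 = 0.965

0.965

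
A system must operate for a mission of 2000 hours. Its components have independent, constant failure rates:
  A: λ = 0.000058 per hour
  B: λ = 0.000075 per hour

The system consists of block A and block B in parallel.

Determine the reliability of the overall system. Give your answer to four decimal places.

R(A) = exp(−0.000058 × 2000) = 0.890475
R(B) = exp(−0.000075 × 2000) = 0.860708
Parallel (A and B): 1 − (1 − 0.890475)(1 − 0.860708) = 0.9847

0.9847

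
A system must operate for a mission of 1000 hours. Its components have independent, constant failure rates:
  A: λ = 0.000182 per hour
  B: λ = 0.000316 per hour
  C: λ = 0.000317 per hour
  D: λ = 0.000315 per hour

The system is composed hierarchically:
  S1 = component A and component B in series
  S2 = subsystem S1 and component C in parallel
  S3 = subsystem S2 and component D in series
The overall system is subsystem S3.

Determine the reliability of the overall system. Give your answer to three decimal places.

0.652

R(A) = exp(−0.000182 × 1000) = 0.83360
R(B) = exp(−0.000316 × 1000) = 0.72906
R(C) = exp(−0.000317 × 1000) = 0.72833
R(D) = exp(−0.000315 × 1000) = 0.72979
Series (A and B): 0.83360 × 0.72906 = 0.60774
Parallel ([0.60774] and C): 1 − (1 − 0.60774)(1 − 0.72833) = 0.89343
Series ([0.89343] and D): 0.89343 × 0.72979 = 0.652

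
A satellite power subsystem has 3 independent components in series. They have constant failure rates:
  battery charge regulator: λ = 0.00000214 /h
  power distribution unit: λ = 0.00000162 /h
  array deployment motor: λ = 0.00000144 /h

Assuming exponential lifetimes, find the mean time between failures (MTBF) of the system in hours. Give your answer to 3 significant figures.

192000

Series of exponential components: λ_sys = Σ λ_i
λ_sys = 0.00000214 + 0.00000162 + 0.00000144 = 5.2000e-06 /h
MTBF = 1 / λ_sys = 192000 h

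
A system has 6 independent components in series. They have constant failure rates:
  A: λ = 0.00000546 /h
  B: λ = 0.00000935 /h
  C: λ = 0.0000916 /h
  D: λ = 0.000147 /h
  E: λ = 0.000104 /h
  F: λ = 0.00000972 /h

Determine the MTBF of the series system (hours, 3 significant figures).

2720

Series of exponential components: λ_sys = Σ λ_i
λ_sys = 0.00000546 + 0.00000935 + 0.0000916 + 0.000147 + 0.000104 + 0.00000972 = 3.6713e-04 /h
MTBF = 1 / λ_sys = 2720 h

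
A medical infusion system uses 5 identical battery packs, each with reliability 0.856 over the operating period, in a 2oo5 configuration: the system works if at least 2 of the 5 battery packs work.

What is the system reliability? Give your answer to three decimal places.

0.998

R = Σ_{i=2}^{5} C(5,i) p^i (1−p)^{5−i} with p = 0.856
C(5,2)·0.856^2·0.144^3 = 0.02188
C(5,3)·0.856^3·0.144^2 = 0.13006
C(5,4)·0.856^4·0.144^1 = 0.38657
C(5,5)·0.856^5·0.144^0 = 0.45959
Sum = 0.998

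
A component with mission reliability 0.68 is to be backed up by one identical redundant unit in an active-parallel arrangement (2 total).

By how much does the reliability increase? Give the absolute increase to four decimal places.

0.2176

R_before = 0.68
R_after = 1 − (1 − 0.68)^2 = 0.8976
ΔR = 0.8976 − 0.68 = 0.2176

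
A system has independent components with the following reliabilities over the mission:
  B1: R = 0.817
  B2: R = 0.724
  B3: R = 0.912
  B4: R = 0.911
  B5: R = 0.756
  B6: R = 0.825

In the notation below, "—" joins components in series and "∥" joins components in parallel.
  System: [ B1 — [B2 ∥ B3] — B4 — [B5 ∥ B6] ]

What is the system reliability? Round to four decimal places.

Parallel (B2 and B3): 1 − (1 − 0.724000)(1 − 0.912000) = 0.975712
Parallel (B5 and B6): 1 − (1 − 0.756000)(1 − 0.825000) = 0.957300
Series (B1, [0.975712], B4, and [0.957300]): 0.817000 × 0.975712 × 0.911000 × 0.957300 = 0.6952

0.6952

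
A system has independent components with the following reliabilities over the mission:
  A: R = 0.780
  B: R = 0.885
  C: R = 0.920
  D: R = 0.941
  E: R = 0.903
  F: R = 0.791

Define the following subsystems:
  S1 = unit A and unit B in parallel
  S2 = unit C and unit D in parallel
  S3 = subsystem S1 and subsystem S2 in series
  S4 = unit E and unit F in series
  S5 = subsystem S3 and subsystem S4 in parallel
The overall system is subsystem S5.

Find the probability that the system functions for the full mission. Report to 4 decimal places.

0.9915

Parallel (A and B): 1 − (1 − 0.780000)(1 − 0.885000) = 0.974700
Parallel (C and D): 1 − (1 − 0.920000)(1 − 0.941000) = 0.995280
Series ([0.974700] and [0.995280]): 0.974700 × 0.995280 = 0.970099
Series (E and F): 0.903000 × 0.791000 = 0.714273
Parallel ([0.970099] and [0.714273]): 1 − (1 − 0.970099)(1 − 0.714273) = 0.9915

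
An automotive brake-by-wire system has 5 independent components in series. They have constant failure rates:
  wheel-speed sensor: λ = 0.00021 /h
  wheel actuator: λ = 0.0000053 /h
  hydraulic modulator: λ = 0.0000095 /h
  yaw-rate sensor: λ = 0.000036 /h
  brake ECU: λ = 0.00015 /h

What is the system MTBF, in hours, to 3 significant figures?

Series of exponential components: λ_sys = Σ λ_i
λ_sys = 0.00021 + 0.0000053 + 0.0000095 + 0.000036 + 0.00015 = 4.1080e-04 /h
MTBF = 1 / λ_sys = 2430 h

2430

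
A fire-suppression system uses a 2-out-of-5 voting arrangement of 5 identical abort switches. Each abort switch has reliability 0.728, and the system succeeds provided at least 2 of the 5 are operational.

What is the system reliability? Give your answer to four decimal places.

0.9786

R = Σ_{i=2}^{5} C(5,i) p^i (1−p)^{5−i} with p = 0.728
C(5,2)·0.728^2·0.272^3 = 0.106652
C(5,3)·0.728^3·0.272^2 = 0.285451
C(5,4)·0.728^4·0.272^1 = 0.382001
C(5,5)·0.728^5·0.272^0 = 0.204483
Sum = 0.9786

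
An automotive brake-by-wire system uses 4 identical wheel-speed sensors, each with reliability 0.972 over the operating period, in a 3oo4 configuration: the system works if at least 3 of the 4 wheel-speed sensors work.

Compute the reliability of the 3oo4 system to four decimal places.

0.9955

R = Σ_{i=3}^{4} C(4,i) p^i (1−p)^{4−i} with p = 0.972
C(4,3)·0.972^3·0.028^1 = 0.102853
C(4,4)·0.972^4·0.028^0 = 0.892617
Sum = 0.9955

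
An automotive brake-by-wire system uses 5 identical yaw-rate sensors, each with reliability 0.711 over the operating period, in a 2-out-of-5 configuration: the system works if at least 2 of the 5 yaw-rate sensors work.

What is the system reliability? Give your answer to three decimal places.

R = Σ_{i=2}^{5} C(5,i) p^i (1−p)^{5−i} with p = 0.711
C(5,2)·0.711^2·0.289^3 = 0.12202
C(5,3)·0.711^3·0.289^2 = 0.30020
C(5,4)·0.711^4·0.289^1 = 0.36927
C(5,5)·0.711^5·0.289^0 = 0.18170
Sum = 0.973

0.973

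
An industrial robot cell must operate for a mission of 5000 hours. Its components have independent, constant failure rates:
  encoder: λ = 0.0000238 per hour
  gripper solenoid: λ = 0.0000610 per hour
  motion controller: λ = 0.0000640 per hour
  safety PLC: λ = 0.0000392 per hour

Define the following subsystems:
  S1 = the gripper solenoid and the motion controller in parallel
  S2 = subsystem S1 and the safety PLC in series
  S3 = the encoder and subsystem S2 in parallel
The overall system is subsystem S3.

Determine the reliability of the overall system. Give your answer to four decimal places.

R(encoder) = exp(−0.0000238 × 5000) = 0.887808
R(gripper solenoid) = exp(−0.0000610 × 5000) = 0.737123
R(motion controller) = exp(−0.0000640 × 5000) = 0.726149
R(safety PLC) = exp(−0.0000392 × 5000) = 0.822012
Parallel (gripper solenoid and motion controller): 1 − (1 − 0.737123)(1 − 0.726149) = 0.928011
Series ([0.928011] and safety PLC): 0.928011 × 0.822012 = 0.762836
Parallel (encoder and [0.762836]): 1 − (1 − 0.887808)(1 − 0.762836) = 0.9734

0.9734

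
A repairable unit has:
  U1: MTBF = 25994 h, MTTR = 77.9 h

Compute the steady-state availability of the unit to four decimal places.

0.9970

A(U1) = MTBF/(MTBF+MTTR) = 25994/(25994+77.9) = 0.9970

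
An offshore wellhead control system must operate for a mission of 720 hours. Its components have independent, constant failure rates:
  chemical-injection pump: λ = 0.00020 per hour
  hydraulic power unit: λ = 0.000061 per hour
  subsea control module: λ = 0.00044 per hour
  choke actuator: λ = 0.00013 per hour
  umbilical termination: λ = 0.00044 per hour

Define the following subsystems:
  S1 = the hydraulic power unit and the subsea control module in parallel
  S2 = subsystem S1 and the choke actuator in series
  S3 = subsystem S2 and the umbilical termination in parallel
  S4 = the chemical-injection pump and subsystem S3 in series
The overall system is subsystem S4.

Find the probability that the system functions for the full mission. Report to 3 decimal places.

0.842

R(chemical-injection pump) = exp(−0.00020 × 720) = 0.86589
R(hydraulic power unit) = exp(−0.000061 × 720) = 0.95703
R(subsea control module) = exp(−0.00044 × 720) = 0.72848
R(choke actuator) = exp(−0.00013 × 720) = 0.91065
R(umbilical termination) = exp(−0.00044 × 720) = 0.72848
Parallel (hydraulic power unit and subsea control module): 1 − (1 − 0.95703)(1 − 0.72848) = 0.98833
Series ([0.98833] and choke actuator): 0.98833 × 0.91065 = 0.90002
Parallel ([0.90002] and umbilical termination): 1 − (1 − 0.90002)(1 − 0.72848) = 0.97285
Series (chemical-injection pump and [0.97285]): 0.86589 × 0.97285 = 0.842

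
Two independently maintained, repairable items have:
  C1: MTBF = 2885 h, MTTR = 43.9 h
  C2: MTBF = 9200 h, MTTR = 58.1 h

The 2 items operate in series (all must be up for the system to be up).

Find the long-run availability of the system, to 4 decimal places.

A(C1) = MTBF/(MTBF+MTTR) = 2885/(2885+43.9) = 0.985011
A(C2) = MTBF/(MTBF+MTTR) = 9200/(9200+58.1) = 0.993724
Series availability: 0.985011 × 0.993724 = 0.9788

0.9788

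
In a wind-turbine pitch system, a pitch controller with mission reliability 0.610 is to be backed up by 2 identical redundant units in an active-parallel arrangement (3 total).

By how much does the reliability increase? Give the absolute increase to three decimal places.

0.331

R_before = 0.610
R_after = 1 − (1 − 0.610)^3 = 0.941
ΔR = 0.941 − 0.610 = 0.331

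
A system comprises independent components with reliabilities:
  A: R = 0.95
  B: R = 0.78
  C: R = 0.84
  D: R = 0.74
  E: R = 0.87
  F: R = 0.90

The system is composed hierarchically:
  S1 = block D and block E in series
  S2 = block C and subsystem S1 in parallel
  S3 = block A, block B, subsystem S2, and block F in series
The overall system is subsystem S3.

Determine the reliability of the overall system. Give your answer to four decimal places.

Series (D and E): 0.740000 × 0.870000 = 0.643800
Parallel (C and [0.643800]): 1 − (1 − 0.840000)(1 − 0.643800) = 0.943008
Series (A, B, [0.943008], and F): 0.950000 × 0.780000 × 0.943008 × 0.900000 = 0.6289

0.6289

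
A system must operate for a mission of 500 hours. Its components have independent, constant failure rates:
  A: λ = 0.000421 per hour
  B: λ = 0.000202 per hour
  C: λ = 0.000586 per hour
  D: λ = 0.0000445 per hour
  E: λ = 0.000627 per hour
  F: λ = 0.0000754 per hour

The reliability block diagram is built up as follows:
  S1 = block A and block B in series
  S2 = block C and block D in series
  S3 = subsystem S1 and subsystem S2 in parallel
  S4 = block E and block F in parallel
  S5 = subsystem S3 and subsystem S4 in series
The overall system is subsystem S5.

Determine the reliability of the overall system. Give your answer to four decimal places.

R(A) = exp(−0.000421 × 500) = 0.810179
R(B) = exp(−0.000202 × 500) = 0.903933
R(C) = exp(−0.000586 × 500) = 0.746022
R(D) = exp(−0.0000445 × 500) = 0.977996
R(E) = exp(−0.000627 × 500) = 0.730884
R(F) = exp(−0.0000754 × 500) = 0.963002
Series (A and B): 0.810179 × 0.903933 = 0.732348
Series (C and D): 0.746022 × 0.977996 = 0.729607
Parallel ([0.732348] and [0.729607]): 1 − (1 − 0.732348)(1 − 0.729607) = 0.927629
Parallel (E and F): 1 − (1 − 0.730884)(1 − 0.963002) = 0.990043
Series ([0.927629] and [0.990043]): 0.927629 × 0.990043 = 0.9184

0.9184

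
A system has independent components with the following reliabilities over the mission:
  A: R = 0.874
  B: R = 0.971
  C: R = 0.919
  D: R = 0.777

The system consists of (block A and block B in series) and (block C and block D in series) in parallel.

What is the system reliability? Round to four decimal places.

Series (A and B): 0.874000 × 0.971000 = 0.848654
Series (C and D): 0.919000 × 0.777000 = 0.714063
Parallel ([0.848654] and [0.714063]): 1 − (1 − 0.848654)(1 − 0.714063) = 0.9567

0.9567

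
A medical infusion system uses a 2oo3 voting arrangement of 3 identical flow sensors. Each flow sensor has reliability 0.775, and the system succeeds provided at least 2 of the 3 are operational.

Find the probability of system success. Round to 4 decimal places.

R = Σ_{i=2}^{3} C(3,i) p^i (1−p)^{3−i} with p = 0.775
C(3,2)·0.775^2·0.225^1 = 0.405422
C(3,3)·0.775^3·0.225^0 = 0.465484
Sum = 0.8709

0.8709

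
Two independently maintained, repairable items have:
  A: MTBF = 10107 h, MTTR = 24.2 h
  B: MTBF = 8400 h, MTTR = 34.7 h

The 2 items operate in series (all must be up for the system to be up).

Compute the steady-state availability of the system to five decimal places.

0.99351

A(A) = MTBF/(MTBF+MTTR) = 10107/(10107+24.2) = 0.997611
A(B) = MTBF/(MTBF+MTTR) = 8400/(8400+34.7) = 0.995886
Series availability: 0.997611 × 0.995886 = 0.99351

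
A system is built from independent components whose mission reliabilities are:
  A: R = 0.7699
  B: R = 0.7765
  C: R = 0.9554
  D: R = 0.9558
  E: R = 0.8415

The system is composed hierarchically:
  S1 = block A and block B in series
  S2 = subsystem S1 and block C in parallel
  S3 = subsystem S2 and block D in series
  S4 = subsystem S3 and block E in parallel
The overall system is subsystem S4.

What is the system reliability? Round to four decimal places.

Series (A and B): 0.769900 × 0.776500 = 0.597827
Parallel ([0.597827] and C): 1 − (1 − 0.597827)(1 − 0.955400) = 0.982063
Series ([0.982063] and D): 0.982063 × 0.955800 = 0.938656
Parallel ([0.938656] and E): 1 − (1 − 0.938656)(1 − 0.841500) = 0.9903

0.9903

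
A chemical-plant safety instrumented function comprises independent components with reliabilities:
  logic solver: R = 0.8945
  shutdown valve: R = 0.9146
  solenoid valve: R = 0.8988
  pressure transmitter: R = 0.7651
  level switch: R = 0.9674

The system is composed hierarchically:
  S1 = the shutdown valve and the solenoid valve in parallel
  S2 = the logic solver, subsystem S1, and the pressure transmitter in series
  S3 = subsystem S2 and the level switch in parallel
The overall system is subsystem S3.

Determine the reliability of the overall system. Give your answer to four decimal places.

0.9895

Parallel (shutdown valve and solenoid valve): 1 − (1 − 0.914600)(1 − 0.898800) = 0.991358
Series (logic solver, [0.991358], and pressure transmitter): 0.894500 × 0.991358 × 0.765100 = 0.678468
Parallel ([0.678468] and level switch): 1 − (1 − 0.678468)(1 − 0.967400) = 0.9895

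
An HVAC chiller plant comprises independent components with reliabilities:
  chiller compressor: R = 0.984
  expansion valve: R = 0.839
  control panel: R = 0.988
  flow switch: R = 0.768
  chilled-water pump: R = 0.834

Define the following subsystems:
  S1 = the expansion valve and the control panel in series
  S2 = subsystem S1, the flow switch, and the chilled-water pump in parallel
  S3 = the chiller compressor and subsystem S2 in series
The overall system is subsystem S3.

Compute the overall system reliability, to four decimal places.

0.9775

Series (expansion valve and control panel): 0.839000 × 0.988000 = 0.828932
Parallel ([0.828932], flow switch, and chilled-water pump): 1 − (1 − 0.828932)(1 − 0.768000)(1 − 0.834000) = 0.993412
Series (chiller compressor and [0.993412]): 0.984000 × 0.993412 = 0.9775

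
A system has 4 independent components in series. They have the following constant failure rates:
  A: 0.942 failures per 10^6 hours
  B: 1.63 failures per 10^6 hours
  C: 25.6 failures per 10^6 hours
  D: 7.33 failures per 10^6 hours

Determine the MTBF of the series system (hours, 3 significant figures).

Series of exponential components: λ_sys = Σ λ_i
λ_sys = 0.000000942 + 0.00000163 + 0.0000256 + 0.00000733 = 3.5502e-05 /h
MTBF = 1 / λ_sys = 28200 h

28200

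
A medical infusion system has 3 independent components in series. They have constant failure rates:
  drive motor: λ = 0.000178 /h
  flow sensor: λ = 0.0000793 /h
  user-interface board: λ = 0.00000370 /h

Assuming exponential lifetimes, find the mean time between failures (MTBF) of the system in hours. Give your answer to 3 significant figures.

Series of exponential components: λ_sys = Σ λ_i
λ_sys = 0.000178 + 0.0000793 + 0.00000370 = 2.6100e-04 /h
MTBF = 1 / λ_sys = 3830 h

3830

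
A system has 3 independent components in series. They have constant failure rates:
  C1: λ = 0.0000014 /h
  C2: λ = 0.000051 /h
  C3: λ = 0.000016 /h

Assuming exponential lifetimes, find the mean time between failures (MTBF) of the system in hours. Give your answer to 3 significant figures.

Series of exponential components: λ_sys = Σ λ_i
λ_sys = 0.0000014 + 0.000051 + 0.000016 = 6.8400e-05 /h
MTBF = 1 / λ_sys = 14600 h

14600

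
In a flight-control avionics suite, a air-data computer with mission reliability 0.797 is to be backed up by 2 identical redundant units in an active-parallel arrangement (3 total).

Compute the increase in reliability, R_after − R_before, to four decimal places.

0.1946

R_before = 0.797
R_after = 1 − (1 − 0.797)^3 = 0.9916
ΔR = 0.9916 − 0.797 = 0.1946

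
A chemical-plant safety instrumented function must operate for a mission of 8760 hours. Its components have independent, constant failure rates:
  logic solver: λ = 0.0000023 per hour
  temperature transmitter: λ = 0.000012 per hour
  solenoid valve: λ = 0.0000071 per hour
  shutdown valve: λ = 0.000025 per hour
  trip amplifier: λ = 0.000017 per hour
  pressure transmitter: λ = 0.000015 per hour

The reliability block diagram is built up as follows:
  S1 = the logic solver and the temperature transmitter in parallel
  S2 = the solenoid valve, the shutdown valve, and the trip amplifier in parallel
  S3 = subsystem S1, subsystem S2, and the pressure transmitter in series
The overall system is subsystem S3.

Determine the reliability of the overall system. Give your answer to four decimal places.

R(logic solver) = exp(−0.0000023 × 8760) = 0.980054
R(temperature transmitter) = exp(−0.000012 × 8760) = 0.900216
R(solenoid valve) = exp(−0.0000071 × 8760) = 0.939699
R(shutdown valve) = exp(−0.000025 × 8760) = 0.803322
R(trip amplifier) = exp(−0.000017 × 8760) = 0.861638
R(pressure transmitter) = exp(−0.000015 × 8760) = 0.876867
Parallel (logic solver and temperature transmitter): 1 − (1 − 0.980054)(1 − 0.900216) = 0.998010
Parallel (solenoid valve, shutdown valve, and trip amplifier): 1 − (1 − 0.939699)(1 − 0.803322)(1 − 0.861638) = 0.998359
Series ([0.998010], [0.998359], and pressure transmitter): 0.998010 × 0.998359 × 0.876867 = 0.8737

0.8737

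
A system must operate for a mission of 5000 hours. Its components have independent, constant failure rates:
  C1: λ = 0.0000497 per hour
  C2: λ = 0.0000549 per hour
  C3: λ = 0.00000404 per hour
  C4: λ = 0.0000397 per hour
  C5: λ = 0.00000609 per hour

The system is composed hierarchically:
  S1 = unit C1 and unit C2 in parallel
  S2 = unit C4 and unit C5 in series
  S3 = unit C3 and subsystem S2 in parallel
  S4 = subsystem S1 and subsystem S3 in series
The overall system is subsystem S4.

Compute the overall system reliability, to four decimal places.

0.9433

R(C1) = exp(−0.0000497 × 5000) = 0.779970
R(C2) = exp(−0.0000549 × 5000) = 0.759952
R(C3) = exp(−0.00000404 × 5000) = 0.980003
R(C4) = exp(−0.0000397 × 5000) = 0.819960
R(C5) = exp(−0.00000609 × 5000) = 0.970009
Parallel (C1 and C2): 1 − (1 − 0.779970)(1 − 0.759952) = 0.947182
Series (C4 and C5): 0.819960 × 0.970009 = 0.795369
Parallel (C3 and [0.795369]): 1 − (1 − 0.980003)(1 − 0.795369) = 0.995908
Series ([0.947182] and [0.995908]): 0.947182 × 0.995908 = 0.9433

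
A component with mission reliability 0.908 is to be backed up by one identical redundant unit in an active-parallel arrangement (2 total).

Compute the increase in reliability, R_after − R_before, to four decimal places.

0.0835

R_before = 0.908
R_after = 1 − (1 − 0.908)^2 = 0.9915
ΔR = 0.9915 − 0.908 = 0.0835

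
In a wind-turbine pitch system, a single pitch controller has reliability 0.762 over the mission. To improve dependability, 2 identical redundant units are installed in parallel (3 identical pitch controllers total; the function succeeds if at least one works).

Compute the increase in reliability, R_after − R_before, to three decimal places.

0.225

R_before = 0.762
R_after = 1 − (1 − 0.762)^3 = 0.987
ΔR = 0.987 − 0.762 = 0.225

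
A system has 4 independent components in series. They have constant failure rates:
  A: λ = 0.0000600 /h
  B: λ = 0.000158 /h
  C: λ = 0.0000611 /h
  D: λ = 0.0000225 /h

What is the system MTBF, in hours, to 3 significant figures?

3320

Series of exponential components: λ_sys = Σ λ_i
λ_sys = 0.0000600 + 0.000158 + 0.0000611 + 0.0000225 = 3.0160e-04 /h
MTBF = 1 / λ_sys = 3320 h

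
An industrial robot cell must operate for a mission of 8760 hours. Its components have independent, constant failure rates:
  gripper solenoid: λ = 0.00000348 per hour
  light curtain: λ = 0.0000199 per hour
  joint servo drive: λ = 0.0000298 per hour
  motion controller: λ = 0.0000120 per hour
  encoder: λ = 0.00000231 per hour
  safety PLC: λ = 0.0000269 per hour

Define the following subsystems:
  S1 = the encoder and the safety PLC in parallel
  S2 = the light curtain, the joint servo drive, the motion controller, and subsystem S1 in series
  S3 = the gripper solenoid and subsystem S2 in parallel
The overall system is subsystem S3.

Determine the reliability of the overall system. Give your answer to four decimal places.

R(gripper solenoid) = exp(−0.00000348 × 8760) = 0.969975
R(light curtain) = exp(−0.0000199 × 8760) = 0.840025
R(joint servo drive) = exp(−0.0000298 × 8760) = 0.770244
R(motion controller) = exp(−0.0000120 × 8760) = 0.900216
R(encoder) = exp(−0.00000231 × 8760) = 0.979968
R(safety PLC) = exp(−0.0000269 × 8760) = 0.790062
Parallel (encoder and safety PLC): 1 − (1 − 0.979968)(1 − 0.790062) = 0.995795
Series (light curtain, joint servo drive, motion controller, and [0.995795]): 0.840025 × 0.770244 × 0.900216 × 0.995795 = 0.580012
Parallel (gripper solenoid and [0.580012]): 1 − (1 − 0.969975)(1 − 0.580012) = 0.9874

0.9874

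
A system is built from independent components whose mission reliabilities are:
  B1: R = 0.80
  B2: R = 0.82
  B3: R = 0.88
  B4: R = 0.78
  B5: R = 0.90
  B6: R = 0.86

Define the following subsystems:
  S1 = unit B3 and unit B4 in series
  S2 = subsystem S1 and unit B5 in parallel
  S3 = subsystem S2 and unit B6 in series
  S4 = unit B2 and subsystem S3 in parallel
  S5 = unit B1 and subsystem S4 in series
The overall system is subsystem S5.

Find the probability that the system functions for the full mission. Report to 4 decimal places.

Series (B3 and B4): 0.880000 × 0.780000 = 0.686400
Parallel ([0.686400] and B5): 1 − (1 − 0.686400)(1 − 0.900000) = 0.968640
Series ([0.968640] and B6): 0.968640 × 0.860000 = 0.833030
Parallel (B2 and [0.833030]): 1 − (1 − 0.820000)(1 − 0.833030) = 0.969945
Series (B1 and [0.969945]): 0.800000 × 0.969945 = 0.7760

0.7760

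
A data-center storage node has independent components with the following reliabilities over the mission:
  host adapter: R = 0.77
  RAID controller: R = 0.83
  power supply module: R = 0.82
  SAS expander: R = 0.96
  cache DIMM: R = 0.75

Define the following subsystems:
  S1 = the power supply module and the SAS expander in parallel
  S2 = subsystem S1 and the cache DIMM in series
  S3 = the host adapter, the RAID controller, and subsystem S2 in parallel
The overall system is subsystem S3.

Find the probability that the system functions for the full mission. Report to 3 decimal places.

0.990

Parallel (power supply module and SAS expander): 1 − (1 − 0.82000)(1 − 0.96000) = 0.99280
Series ([0.99280] and cache DIMM): 0.99280 × 0.75000 = 0.74460
Parallel (host adapter, RAID controller, and [0.74460]): 1 − (1 − 0.77000)(1 − 0.83000)(1 − 0.74460) = 0.990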